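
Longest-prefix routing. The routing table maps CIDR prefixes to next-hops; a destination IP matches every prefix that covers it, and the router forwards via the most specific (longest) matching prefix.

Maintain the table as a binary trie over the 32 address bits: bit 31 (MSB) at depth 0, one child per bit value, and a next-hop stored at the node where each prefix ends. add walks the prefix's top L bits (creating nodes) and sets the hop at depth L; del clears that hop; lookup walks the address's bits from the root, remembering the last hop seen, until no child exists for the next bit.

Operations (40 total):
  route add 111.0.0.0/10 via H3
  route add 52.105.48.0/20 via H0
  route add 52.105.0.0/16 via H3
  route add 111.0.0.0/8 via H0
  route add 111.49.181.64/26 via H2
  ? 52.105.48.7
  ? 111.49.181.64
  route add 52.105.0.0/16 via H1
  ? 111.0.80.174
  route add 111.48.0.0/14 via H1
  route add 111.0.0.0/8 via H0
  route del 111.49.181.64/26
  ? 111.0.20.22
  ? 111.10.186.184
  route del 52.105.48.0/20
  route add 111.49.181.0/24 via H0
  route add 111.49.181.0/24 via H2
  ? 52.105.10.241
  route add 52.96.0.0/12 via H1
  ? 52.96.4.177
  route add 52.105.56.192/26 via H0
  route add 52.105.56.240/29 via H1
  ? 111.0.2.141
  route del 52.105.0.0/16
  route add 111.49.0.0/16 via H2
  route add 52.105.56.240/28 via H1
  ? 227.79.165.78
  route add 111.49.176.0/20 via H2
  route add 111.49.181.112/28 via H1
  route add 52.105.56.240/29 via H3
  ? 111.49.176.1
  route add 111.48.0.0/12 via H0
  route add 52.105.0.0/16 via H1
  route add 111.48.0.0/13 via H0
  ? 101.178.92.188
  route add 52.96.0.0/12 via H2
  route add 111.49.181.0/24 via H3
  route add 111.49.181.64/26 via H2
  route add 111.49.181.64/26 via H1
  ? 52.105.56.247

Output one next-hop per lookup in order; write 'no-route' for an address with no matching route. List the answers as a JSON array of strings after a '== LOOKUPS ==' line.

Trace:
  add 111.0.0.0/10 -> H3 at depth 10
  add 52.105.48.0/20 -> H0 at depth 20
  add 52.105.0.0/16 -> H3 at depth 16
  add 111.0.0.0/8 -> H0 at depth 8
  add 111.49.181.64/26 -> H2 at depth 26
  lookup 52.105.48.7: bits 00110100011010010011 walk d0:-→d1:-→d2:-→d3:-→d4:-→d5:-→d6:-→d7:-→d8:-→d9:-→d10:-→d11:-→d12:-→d13:-→d14:-→d15:-→d16:H3→d17:-→d18:-→d19:-→d20:H0 -> H0
  lookup 111.49.181.64: bits 01101111001100011011010101 walk d0:-→d1:-→d2:-→d3:-→d4:-→d5:-→d6:-→d7:-→d8:H0→d9:-→d10:H3→d11:-→d12:-→d13:-→d14:-→d15:-→d16:-→d17:-→d18:-→d19:-→d20:-→d21:-→d22:-→d23:-→d24:-→d25:-→d26:H2 -> H2
  add 52.105.0.0/16 -> H1 at depth 16
  lookup 111.0.80.174: bits 0110111100 walk d0:-→d1:-→d2:-→d3:-→d4:-→d5:-→d6:-→d7:-→d8:H0→d9:-→d10:H3 -> H3
  add 111.48.0.0/14 -> H1 at depth 14
  add 111.0.0.0/8 -> H0 at depth 8
  - 111.49.181.64/26 clear@26
  lookup 111.0.20.22: bits 0110111100 walk d0:-→d1:-→d2:-→d3:-→d4:-→d5:-→d6:-→d7:-→d8:H0→d9:-→d10:H3 -> H3
  lookup 111.10.186.184: bits 0110111100 walk d0:-→d1:-→d2:-→d3:-→d4:-→d5:-→d6:-→d7:-→d8:H0→d9:-→d10:H3 -> H3
  - 52.105.48.0/20 clear@20
  add 111.49.181.0/24 -> H0 at depth 24
  add 111.49.181.0/24 -> H2 at depth 24
  lookup 52.105.10.241: bits 001101000110100100 walk d0:-→d1:-→d2:-→d3:-→d4:-→d5:-→d6:-→d7:-→d8:-→d9:-→d10:-→d11:-→d12:-→d13:-→d14:-→d15:-→d16:H1→d17:-→d18:- -> H1
  add 52.96.0.0/12 -> H1 at depth 12
  lookup 52.96.4.177: bits 001101000110 walk d0:-→d1:-→d2:-→d3:-→d4:-→d5:-→d6:-→d7:-→d8:-→d9:-→d10:-→d11:-→d12:H1 -> H1
  add 52.105.56.192/26 -> H0 at depth 26
  add 52.105.56.240/29 -> H1 at depth 29
  lookup 111.0.2.141: bits 0110111100 walk d0:-→d1:-→d2:-→d3:-→d4:-→d5:-→d6:-→d7:-→d8:H0→d9:-→d10:H3 -> H3
  - 52.105.0.0/16 clear@16
  add 111.49.0.0/16 -> H2 at depth 16
  add 52.105.56.240/28 -> H1 at depth 28
  lookup 227.79.165.78: bits ε walk d0:- -> no-route
  add 111.49.176.0/20 -> H2 at depth 20
  add 111.49.181.112/28 -> H1 at depth 28
  add 52.105.56.240/29 -> H3 at depth 29
  lookup 111.49.176.1: bits 011011110011000110110 walk d0:-→d1:-→d2:-→d3:-→d4:-→d5:-→d6:-→d7:-→d8:H0→d9:-→d10:H3→d11:-→d12:-→d13:-→d14:H1→d15:-→d16:H2→d17:-→d18:-→d19:-→d20:H2→d21:- -> H2
  add 111.48.0.0/12 -> H0 at depth 12
  add 52.105.0.0/16 -> H1 at depth 16
  add 111.48.0.0/13 -> H0 at depth 13
  lookup 101.178.92.188: bits 0110 walk d0:-→d1:-→d2:-→d3:-→d4:- -> no-route
  add 52.96.0.0/12 -> H2 at depth 12
  add 111.49.181.0/24 -> H3 at depth 24
  add 111.49.181.64/26 -> H2 at depth 26
  add 111.49.181.64/26 -> H1 at depth 26
  lookup 52.105.56.247: bits 00110100011010010011100011110 walk d0:-→d1:-→d2:-→d3:-→d4:-→d5:-→d6:-→d7:-→d8:-→d9:-→d10:-→d11:-→d12:H2→d13:-→d14:-→d15:-→d16:H1→d17:-→d18:-→d19:-→d20:-→d21:-→d22:-→d23:-→d24:-→d25:-→d26:H0→d27:-→d28:H1→d29:H3 -> H3

== LOOKUPS ==
["H0","H2","H3","H3","H3","H1","H1","H3","no-route","H2","no-route","H3"]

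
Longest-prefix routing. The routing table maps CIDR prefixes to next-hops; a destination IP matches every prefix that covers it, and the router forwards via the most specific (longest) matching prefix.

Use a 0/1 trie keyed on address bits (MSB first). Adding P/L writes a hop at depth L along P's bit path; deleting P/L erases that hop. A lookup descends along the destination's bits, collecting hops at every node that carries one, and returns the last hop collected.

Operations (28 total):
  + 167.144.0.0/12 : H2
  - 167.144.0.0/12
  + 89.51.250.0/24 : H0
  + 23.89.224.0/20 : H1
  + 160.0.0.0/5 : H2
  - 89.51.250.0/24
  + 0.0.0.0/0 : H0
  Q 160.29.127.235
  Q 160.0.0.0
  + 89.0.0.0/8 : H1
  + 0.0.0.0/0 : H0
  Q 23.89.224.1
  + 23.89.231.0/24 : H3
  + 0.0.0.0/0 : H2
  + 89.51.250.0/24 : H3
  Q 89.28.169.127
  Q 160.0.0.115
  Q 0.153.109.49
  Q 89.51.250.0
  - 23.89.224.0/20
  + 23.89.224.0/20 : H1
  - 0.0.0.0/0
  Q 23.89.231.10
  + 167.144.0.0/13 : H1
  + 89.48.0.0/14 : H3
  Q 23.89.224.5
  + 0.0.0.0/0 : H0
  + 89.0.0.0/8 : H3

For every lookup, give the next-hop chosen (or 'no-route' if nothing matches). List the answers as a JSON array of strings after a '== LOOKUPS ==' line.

Trace:
  + 167.144.0.0/12 (H2) depth=12
  - 167.144.0.0/12 clear@12
  + 89.51.250.0/24 (H0) depth=24
  + 23.89.224.0/20 (H1) depth=20
  + 160.0.0.0/5 (H2) depth=5
  - 89.51.250.0/24 clear@24
  + 0.0.0.0/0 (H0) depth=0
  lookup 160.29.127.235: bits 10100 walk d0:H0→d1:-→d2:-→d3:-→d4:-→d5:H2 -> H2
  lookup 160.0.0.0: bits 10100 walk d0:H0→d1:-→d2:-→d3:-→d4:-→d5:H2 -> H2
  + 89.0.0.0/8 (H1) depth=8
  + 0.0.0.0/0 (H0) depth=0
  lookup 23.89.224.1: bits 00010111010110011110 walk d0:H0→d1:-→d2:-→d3:-→d4:-→d5:-→d6:-→d7:-→d8:-→d9:-→d10:-→d11:-→d12:-→d13:-→d14:-→d15:-→d16:-→d17:-→d18:-→d19:-→d20:H1 -> H1
  + 23.89.231.0/24 (H3) depth=24
  + 0.0.0.0/0 (H2) depth=0
  + 89.51.250.0/24 (H3) depth=24
  lookup 89.28.169.127: bits 0101100100 walk d0:H2→d1:-→d2:-→d3:-→d4:-→d5:-→d6:-→d7:-→d8:H1→d9:-→d10:- -> H1
  lookup 160.0.0.115: bits 10100 walk d0:H2→d1:-→d2:-→d3:-→d4:-→d5:H2 -> H2
  lookup 0.153.109.49: bits 000 walk d0:H2→d1:-→d2:-→d3:- -> H2
  lookup 89.51.250.0: bits 010110010011001111111010 walk d0:H2→d1:-→d2:-→d3:-→d4:-→d5:-→d6:-→d7:-→d8:H1→d9:-→d10:-→d11:-→d12:-→d13:-→d14:-→d15:-→d16:-→d17:-→d18:-→d19:-→d20:-→d21:-→d22:-→d23:-→d24:H3 -> H3
  - 23.89.224.0/20 clear@20
  + 23.89.224.0/20 (H1) depth=20
  - 0.0.0.0/0 clear@0
  lookup 23.89.231.10: bits 000101110101100111100111 walk d0:-→d1:-→d2:-→d3:-→d4:-→d5:-→d6:-→d7:-→d8:-→d9:-→d10:-→d11:-→d12:-→d13:-→d14:-→d15:-→d16:-→d17:-→d18:-→d19:-→d20:H1→d21:-→d22:-→d23:-→d24:H3 -> H3
  + 167.144.0.0/13 (H1) depth=13
  + 89.48.0.0/14 (H3) depth=14
  lookup 23.89.224.5: bits 000101110101100111100 walk d0:-→d1:-→d2:-→d3:-→d4:-→d5:-→d6:-→d7:-→d8:-→d9:-→d10:-→d11:-→d12:-→d13:-→d14:-→d15:-→d16:-→d17:-→d18:-→d19:-→d20:H1→d21:- -> H1
  + 0.0.0.0/0 (H0) depth=0
  + 89.0.0.0/8 (H3) depth=8

== LOOKUPS ==
["H2","H2","H1","H1","H2","H2","H3","H3","H1"]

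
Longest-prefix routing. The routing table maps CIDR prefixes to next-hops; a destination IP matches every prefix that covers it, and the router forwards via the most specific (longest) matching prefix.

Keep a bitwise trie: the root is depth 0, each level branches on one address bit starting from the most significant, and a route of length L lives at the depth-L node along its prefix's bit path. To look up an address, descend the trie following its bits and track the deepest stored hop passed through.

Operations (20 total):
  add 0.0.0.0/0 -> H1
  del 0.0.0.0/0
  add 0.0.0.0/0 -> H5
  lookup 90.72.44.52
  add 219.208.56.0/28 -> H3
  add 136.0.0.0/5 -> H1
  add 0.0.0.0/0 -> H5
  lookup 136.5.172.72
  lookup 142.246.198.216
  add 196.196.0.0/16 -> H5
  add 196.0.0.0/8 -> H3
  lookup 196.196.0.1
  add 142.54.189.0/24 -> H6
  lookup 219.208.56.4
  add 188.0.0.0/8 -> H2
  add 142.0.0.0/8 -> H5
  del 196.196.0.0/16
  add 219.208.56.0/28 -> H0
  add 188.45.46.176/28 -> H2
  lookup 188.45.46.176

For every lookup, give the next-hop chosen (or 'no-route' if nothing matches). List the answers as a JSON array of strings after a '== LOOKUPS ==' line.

Apply in order:
  add 0.0.0.0/0 -> H1 at depth 0
  - 0.0.0.0/0 clear@0
  add 0.0.0.0/0 -> H5 at depth 0
  lookup 90.72.44.52: bits ε walk d0:H5 -> H5
  add 219.208.56.0/28 -> H3 at depth 28
  add 136.0.0.0/5 -> H1 at depth 5
  add 0.0.0.0/0 -> H5 at depth 0
  lookup 136.5.172.72: bits 10001 walk d0:H5→d1:-→d2:-→d3:-→d4:-→d5:H1 -> H1
  lookup 142.246.198.216: bits 10001 walk d0:H5→d1:-→d2:-→d3:-→d4:-→d5:H1 -> H1
  add 196.196.0.0/16 -> H5 at depth 16
  add 196.0.0.0/8 -> H3 at depth 8
  lookup 196.196.0.1: bits 1100010011000100 walk d0:H5→d1:-→d2:-→d3:-→d4:-→d5:-→d6:-→d7:-→d8:H3→d9:-→d10:-→d11:-→d12:-→d13:-→d14:-→d15:-→d16:H5 -> H5
  add 142.54.189.0/24 -> H6 at depth 24
  lookup 219.208.56.4: bits 1101101111010000001110000000 walk d0:H5→d1:-→d2:-→d3:-→d4:-→d5:-→d6:-→d7:-→d8:-→d9:-→d10:-→d11:-→d12:-→d13:-→d14:-→d15:-→d16:-→d17:-→d18:-→d19:-→d20:-→d21:-→d22:-→d23:-→d24:-→d25:-→d26:-→d27:-→d28:H3 -> H3
  add 188.0.0.0/8 -> H2 at depth 8
  add 142.0.0.0/8 -> H5 at depth 8
  - 196.196.0.0/16 clear@16
  add 219.208.56.0/28 -> H0 at depth 28
  add 188.45.46.176/28 -> H2 at depth 28
  lookup 188.45.46.176: bits 1011110000101101001011101011 walk d0:H5→d1:-→d2:-→d3:-→d4:-→d5:-→d6:-→d7:-→d8:H2→d9:-→d10:-→d11:-→d12:-→d13:-→d14:-→d15:-→d16:-→d17:-→d18:-→d19:-→d20:-→d21:-→d22:-→d23:-→d24:-→d25:-→d26:-→d27:-→d28:H2 -> H2

== LOOKUPS ==
["H5","H1","H1","H5","H3","H2"]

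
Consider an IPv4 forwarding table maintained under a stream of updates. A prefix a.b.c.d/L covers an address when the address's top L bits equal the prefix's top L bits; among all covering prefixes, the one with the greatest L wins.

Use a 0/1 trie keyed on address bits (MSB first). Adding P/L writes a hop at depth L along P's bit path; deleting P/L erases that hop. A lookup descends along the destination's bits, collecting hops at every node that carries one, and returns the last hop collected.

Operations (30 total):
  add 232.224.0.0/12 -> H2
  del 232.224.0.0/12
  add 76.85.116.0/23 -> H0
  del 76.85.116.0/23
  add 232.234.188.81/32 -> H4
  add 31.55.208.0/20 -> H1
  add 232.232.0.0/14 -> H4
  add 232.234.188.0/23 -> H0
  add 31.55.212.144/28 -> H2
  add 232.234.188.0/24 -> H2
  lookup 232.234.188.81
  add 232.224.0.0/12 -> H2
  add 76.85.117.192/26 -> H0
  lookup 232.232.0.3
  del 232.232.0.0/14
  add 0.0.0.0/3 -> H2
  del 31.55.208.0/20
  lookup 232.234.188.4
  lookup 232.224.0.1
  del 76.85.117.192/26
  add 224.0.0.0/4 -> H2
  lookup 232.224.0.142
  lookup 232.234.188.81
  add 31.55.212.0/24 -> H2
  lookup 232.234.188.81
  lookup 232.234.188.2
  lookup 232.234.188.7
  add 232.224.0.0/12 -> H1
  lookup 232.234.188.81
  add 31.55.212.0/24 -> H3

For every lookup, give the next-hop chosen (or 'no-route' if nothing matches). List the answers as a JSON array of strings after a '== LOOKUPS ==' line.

Process each operation:
  add 232.224.0.0/12 -> H2 at depth 12
  - 232.224.0.0/12 clear@12
  add 76.85.116.0/23 -> H0 at depth 23
  - 76.85.116.0/23 clear@23
  add 232.234.188.81/32 -> H4 at depth 32
  add 31.55.208.0/20 -> H1 at depth 20
  add 232.232.0.0/14 -> H4 at depth 14
  add 232.234.188.0/23 -> H0 at depth 23
  add 31.55.212.144/28 -> H2 at depth 28
  add 232.234.188.0/24 -> H2 at depth 24
  ? 232.234.188.81  path d0:-→d1:-→d2:-→d3:-→d4:-→d5:-→d6:-→d7:-→d8:-→d9:-→d10:-→d11:-→d12:-→d13:-→d14:H4→d15:-→d16:-→d17:-→d18:-→d19:-→d20:-→d21:-→d22:-→d23:H0→d24:H2→d25:-→d26:-→d27:-→d28:-→d29:-→d30:-→d31:-→d32:H4  best=H4
  add 232.224.0.0/12 -> H2 at depth 12
  add 76.85.117.192/26 -> H0 at depth 26
  ? 232.232.0.3  path d0:-→d1:-→d2:-→d3:-→d4:-→d5:-→d6:-→d7:-→d8:-→d9:-→d10:-→d11:-→d12:H2→d13:-→d14:H4  best=H4
  - 232.232.0.0/14 clear@14
  add 0.0.0.0/3 -> H2 at depth 3
  - 31.55.208.0/20 clear@20
  ? 232.234.188.4  path d0:-→d1:-→d2:-→d3:-→d4:-→d5:-→d6:-→d7:-→d8:-→d9:-→d10:-→d11:-→d12:H2→d13:-→d14:-→d15:-→d16:-→d17:-→d18:-→d19:-→d20:-→d21:-→d22:-→d23:H0→d24:H2→d25:-  best=H2
  ? 232.224.0.1  path d0:-→d1:-→d2:-→d3:-→d4:-→d5:-→d6:-→d7:-→d8:-→d9:-→d10:-→d11:-→d12:H2  best=H2
  - 76.85.117.192/26 clear@26
  add 224.0.0.0/4 -> H2 at depth 4
  ? 232.224.0.142  path d0:-→d1:-→d2:-→d3:-→d4:H2→d5:-→d6:-→d7:-→d8:-→d9:-→d10:-→d11:-→d12:H2  best=H2
  ? 232.234.188.81  path d0:-→d1:-→d2:-→d3:-→d4:H2→d5:-→d6:-→d7:-→d8:-→d9:-→d10:-→d11:-→d12:H2→d13:-→d14:-→d15:-→d16:-→d17:-→d18:-→d19:-→d20:-→d21:-→d22:-→d23:H0→d24:H2→d25:-→d26:-→d27:-→d28:-→d29:-→d30:-→d31:-→d32:H4  best=H4
  add 31.55.212.0/24 -> H2 at depth 24
  ? 232.234.188.81  path d0:-→d1:-→d2:-→d3:-→d4:H2→d5:-→d6:-→d7:-→d8:-→d9:-→d10:-→d11:-→d12:H2→d13:-→d14:-→d15:-→d16:-→d17:-→d18:-→d19:-→d20:-→d21:-→d22:-→d23:H0→d24:H2→d25:-→d26:-→d27:-→d28:-→d29:-→d30:-→d31:-→d32:H4  best=H4
  ? 232.234.188.2  path d0:-→d1:-→d2:-→d3:-→d4:H2→d5:-→d6:-→d7:-→d8:-→d9:-→d10:-→d11:-→d12:H2→d13:-→d14:-→d15:-→d16:-→d17:-→d18:-→d19:-→d20:-→d21:-→d22:-→d23:H0→d24:H2→d25:-  best=H2
  ? 232.234.188.7  path d0:-→d1:-→d2:-→d3:-→d4:H2→d5:-→d6:-→d7:-→d8:-→d9:-→d10:-→d11:-→d12:H2→d13:-→d14:-→d15:-→d16:-→d17:-→d18:-→d19:-→d20:-→d21:-→d22:-→d23:H0→d24:H2→d25:-  best=H2
  add 232.224.0.0/12 -> H1 at depth 12
  ? 232.234.188.81  path d0:-→d1:-→d2:-→d3:-→d4:H2→d5:-→d6:-→d7:-→d8:-→d9:-→d10:-→d11:-→d12:H1→d13:-→d14:-→d15:-→d16:-→d17:-→d18:-→d19:-→d20:-→d21:-→d22:-→d23:H0→d24:H2→d25:-→d26:-→d27:-→d28:-→d29:-→d30:-→d31:-→d32:H4  best=H4
  add 31.55.212.0/24 -> H3 at depth 24

== LOOKUPS ==
["H4","H4","H2","H2","H2","H4","H4","H2","H2","H4"]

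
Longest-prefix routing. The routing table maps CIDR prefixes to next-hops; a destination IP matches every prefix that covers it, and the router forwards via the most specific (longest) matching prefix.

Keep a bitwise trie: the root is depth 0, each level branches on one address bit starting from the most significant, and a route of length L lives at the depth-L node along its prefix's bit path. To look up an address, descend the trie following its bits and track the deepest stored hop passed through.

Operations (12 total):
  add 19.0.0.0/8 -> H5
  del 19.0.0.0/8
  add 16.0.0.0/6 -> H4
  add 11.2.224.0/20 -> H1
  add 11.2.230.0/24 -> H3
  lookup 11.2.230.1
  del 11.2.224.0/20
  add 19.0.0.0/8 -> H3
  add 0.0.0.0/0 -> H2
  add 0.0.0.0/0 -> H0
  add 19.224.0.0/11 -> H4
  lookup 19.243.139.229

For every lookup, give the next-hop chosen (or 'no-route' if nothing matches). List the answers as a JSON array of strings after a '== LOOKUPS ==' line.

Apply in order:
  add 19.0.0.0/8 -> H5 at depth 8
  del 19.0.0.0/8 (clear depth 8)
  add 16.0.0.0/6 -> H4 at depth 6
  add 11.2.224.0/20 -> H1 at depth 20
  add 11.2.230.0/24 -> H3 at depth 24
  ? 11.2.230.1  path d0:-→d1:-→d2:-→d3:-→d4:-→d5:-→d6:-→d7:-→d8:-→d9:-→d10:-→d11:-→d12:-→d13:-→d14:-→d15:-→d16:-→d17:-→d18:-→d19:-→d20:H1→d21:-→d22:-→d23:-→d24:H3  best=H3
  del 11.2.224.0/20 (clear depth 20)
  add 19.0.0.0/8 -> H3 at depth 8
  add 0.0.0.0/0 -> H2 at depth 0
  add 0.0.0.0/0 -> H0 at depth 0
  add 19.224.0.0/11 -> H4 at depth 11
  ? 19.243.139.229  path d0:H0→d1:-→d2:-→d3:-→d4:-→d5:-→d6:H4→d7:-→d8:H3→d9:-→d10:-→d11:H4  best=H4

== LOOKUPS ==
["H3","H4"]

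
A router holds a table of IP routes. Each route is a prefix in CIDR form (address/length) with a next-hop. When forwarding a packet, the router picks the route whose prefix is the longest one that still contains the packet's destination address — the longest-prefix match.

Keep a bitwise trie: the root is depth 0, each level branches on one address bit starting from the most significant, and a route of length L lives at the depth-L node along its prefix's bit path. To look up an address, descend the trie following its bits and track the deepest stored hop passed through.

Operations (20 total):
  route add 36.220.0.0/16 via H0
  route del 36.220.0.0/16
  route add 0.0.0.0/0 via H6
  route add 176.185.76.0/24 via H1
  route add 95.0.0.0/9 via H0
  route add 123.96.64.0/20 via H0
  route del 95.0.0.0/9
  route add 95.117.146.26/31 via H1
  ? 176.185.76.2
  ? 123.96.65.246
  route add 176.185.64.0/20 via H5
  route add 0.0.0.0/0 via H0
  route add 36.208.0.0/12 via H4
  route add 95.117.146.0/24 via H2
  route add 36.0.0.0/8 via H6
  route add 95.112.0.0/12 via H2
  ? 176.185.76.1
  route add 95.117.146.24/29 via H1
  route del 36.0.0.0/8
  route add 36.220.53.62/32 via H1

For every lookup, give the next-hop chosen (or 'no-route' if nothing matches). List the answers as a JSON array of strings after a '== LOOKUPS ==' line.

Apply in order:
  + 36.220.0.0/16 (H0) depth=16
  - 36.220.0.0/16 clear@16
  + 0.0.0.0/0 (H6) depth=0
  + 176.185.76.0/24 (H1) depth=24
  + 95.0.0.0/9 (H0) depth=9
  + 123.96.64.0/20 (H0) depth=20
  - 95.0.0.0/9 clear@9
  + 95.117.146.26/31 (H1) depth=31
  ? 176.185.76.2  path d0:H6→d1:-→d2:-→d3:-→d4:-→d5:-→d6:-→d7:-→d8:-→d9:-→d10:-→d11:-→d12:-→d13:-→d14:-→d15:-→d16:-→d17:-→d18:-→d19:-→d20:-→d21:-→d22:-→d23:-→d24:H1  best=H1
  ? 123.96.65.246  path d0:H6→d1:-→d2:-→d3:-→d4:-→d5:-→d6:-→d7:-→d8:-→d9:-→d10:-→d11:-→d12:-→d13:-→d14:-→d15:-→d16:-→d17:-→d18:-→d19:-→d20:H0  best=H0
  + 176.185.64.0/20 (H5) depth=20
  + 0.0.0.0/0 (H0) depth=0
  + 36.208.0.0/12 (H4) depth=12
  + 95.117.146.0/24 (H2) depth=24
  + 36.0.0.0/8 (H6) depth=8
  + 95.112.0.0/12 (H2) depth=12
  ? 176.185.76.1  path d0:H0→d1:-→d2:-→d3:-→d4:-→d5:-→d6:-→d7:-→d8:-→d9:-→d10:-→d11:-→d12:-→d13:-→d14:-→d15:-→d16:-→d17:-→d18:-→d19:-→d20:H5→d21:-→d22:-→d23:-→d24:H1  best=H1
  + 95.117.146.24/29 (H1) depth=29
  - 36.0.0.0/8 clear@8
  + 36.220.53.62/32 (H1) depth=32

== LOOKUPS ==
["H1","H0","H1"]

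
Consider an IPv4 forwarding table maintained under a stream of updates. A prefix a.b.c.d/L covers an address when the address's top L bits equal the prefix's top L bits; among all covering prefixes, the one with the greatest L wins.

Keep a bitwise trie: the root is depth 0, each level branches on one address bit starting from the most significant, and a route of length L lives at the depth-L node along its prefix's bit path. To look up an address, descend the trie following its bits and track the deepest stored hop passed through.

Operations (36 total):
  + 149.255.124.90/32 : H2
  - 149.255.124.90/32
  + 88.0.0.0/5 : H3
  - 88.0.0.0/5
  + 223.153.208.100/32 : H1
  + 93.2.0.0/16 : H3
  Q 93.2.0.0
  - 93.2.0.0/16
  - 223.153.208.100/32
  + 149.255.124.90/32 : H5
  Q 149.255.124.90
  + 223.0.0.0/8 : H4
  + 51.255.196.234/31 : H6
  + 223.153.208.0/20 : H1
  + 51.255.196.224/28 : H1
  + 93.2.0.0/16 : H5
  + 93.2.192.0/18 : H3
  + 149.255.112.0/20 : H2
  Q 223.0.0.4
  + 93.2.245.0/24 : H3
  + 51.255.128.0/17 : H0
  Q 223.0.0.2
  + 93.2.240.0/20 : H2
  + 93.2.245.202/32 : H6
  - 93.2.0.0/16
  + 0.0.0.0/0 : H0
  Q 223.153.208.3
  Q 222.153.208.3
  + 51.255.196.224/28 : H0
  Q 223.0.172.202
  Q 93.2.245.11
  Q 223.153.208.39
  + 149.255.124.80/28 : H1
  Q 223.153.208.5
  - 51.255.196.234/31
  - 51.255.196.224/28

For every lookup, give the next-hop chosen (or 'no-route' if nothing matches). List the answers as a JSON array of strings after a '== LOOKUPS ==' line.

Process each operation:
  + 149.255.124.90/32 (H2) depth=32
  del 149.255.124.90/32 (clear depth 32)
  + 88.0.0.0/5 (H3) depth=5
  del 88.0.0.0/5 (clear depth 5)
  + 223.153.208.100/32 (H1) depth=32
  + 93.2.0.0/16 (H3) depth=16
  ? 93.2.0.0  path d0:-→d1:-→d2:-→d3:-→d4:-→d5:-→d6:-→d7:-→d8:-→d9:-→d10:-→d11:-→d12:-→d13:-→d14:-→d15:-→d16:H3  best=H3
  del 93.2.0.0/16 (clear depth 16)
  del 223.153.208.100/32 (clear depth 32)
  + 149.255.124.90/32 (H5) depth=32
  ? 149.255.124.90  path d0:-→d1:-→d2:-→d3:-→d4:-→d5:-→d6:-→d7:-→d8:-→d9:-→d10:-→d11:-→d12:-→d13:-→d14:-→d15:-→d16:-→d17:-→d18:-→d19:-→d20:-→d21:-→d22:-→d23:-→d24:-→d25:-→d26:-→d27:-→d28:-→d29:-→d30:-→d31:-→d32:H5  best=H5
  + 223.0.0.0/8 (H4) depth=8
  + 51.255.196.234/31 (H6) depth=31
  + 223.153.208.0/20 (H1) depth=20
  + 51.255.196.224/28 (H1) depth=28
  + 93.2.0.0/16 (H5) depth=16
  + 93.2.192.0/18 (H3) depth=18
  + 149.255.112.0/20 (H2) depth=20
  ? 223.0.0.4  path d0:-→d1:-→d2:-→d3:-→d4:-→d5:-→d6:-→d7:-→d8:H4  best=H4
  + 93.2.245.0/24 (H3) depth=24
  + 51.255.128.0/17 (H0) depth=17
  ? 223.0.0.2  path d0:-→d1:-→d2:-→d3:-→d4:-→d5:-→d6:-→d7:-→d8:H4  best=H4
  + 93.2.240.0/20 (H2) depth=20
  + 93.2.245.202/32 (H6) depth=32
  del 93.2.0.0/16 (clear depth 16)
  + 0.0.0.0/0 (H0) depth=0
  ? 223.153.208.3  path d0:H0→d1:-→d2:-→d3:-→d4:-→d5:-→d6:-→d7:-→d8:H4→d9:-→d10:-→d11:-→d12:-→d13:-→d14:-→d15:-→d16:-→d17:-→d18:-→d19:-→d20:H1→d21:-→d22:-→d23:-→d24:-→d25:-  best=H1
  ? 222.153.208.3  path d0:H0→d1:-→d2:-→d3:-→d4:-→d5:-→d6:-→d7:-  best=H0
  + 51.255.196.224/28 (H0) depth=28
  ? 223.0.172.202  path d0:H0→d1:-→d2:-→d3:-→d4:-→d5:-→d6:-→d7:-→d8:H4  best=H4
  ? 93.2.245.11  path d0:H0→d1:-→d2:-→d3:-→d4:-→d5:-→d6:-→d7:-→d8:-→d9:-→d10:-→d11:-→d12:-→d13:-→d14:-→d15:-→d16:-→d17:-→d18:H3→d19:-→d20:H2→d21:-→d22:-→d23:-→d24:H3  best=H3
  ? 223.153.208.39  path d0:H0→d1:-→d2:-→d3:-→d4:-→d5:-→d6:-→d7:-→d8:H4→d9:-→d10:-→d11:-→d12:-→d13:-→d14:-→d15:-→d16:-→d17:-→d18:-→d19:-→d20:H1→d21:-→d22:-→d23:-→d24:-→d25:-  best=H1
  + 149.255.124.80/28 (H1) depth=28
  ? 223.153.208.5  path d0:H0→d1:-→d2:-→d3:-→d4:-→d5:-→d6:-→d7:-→d8:H4→d9:-→d10:-→d11:-→d12:-→d13:-→d14:-→d15:-→d16:-→d17:-→d18:-→d19:-→d20:H1→d21:-→d22:-→d23:-→d24:-→d25:-  best=H1
  del 51.255.196.234/31 (clear depth 31)
  del 51.255.196.224/28 (clear depth 28)

== LOOKUPS ==
["H3","H5","H4","H4","H1","H0","H4","H3","H1","H1"]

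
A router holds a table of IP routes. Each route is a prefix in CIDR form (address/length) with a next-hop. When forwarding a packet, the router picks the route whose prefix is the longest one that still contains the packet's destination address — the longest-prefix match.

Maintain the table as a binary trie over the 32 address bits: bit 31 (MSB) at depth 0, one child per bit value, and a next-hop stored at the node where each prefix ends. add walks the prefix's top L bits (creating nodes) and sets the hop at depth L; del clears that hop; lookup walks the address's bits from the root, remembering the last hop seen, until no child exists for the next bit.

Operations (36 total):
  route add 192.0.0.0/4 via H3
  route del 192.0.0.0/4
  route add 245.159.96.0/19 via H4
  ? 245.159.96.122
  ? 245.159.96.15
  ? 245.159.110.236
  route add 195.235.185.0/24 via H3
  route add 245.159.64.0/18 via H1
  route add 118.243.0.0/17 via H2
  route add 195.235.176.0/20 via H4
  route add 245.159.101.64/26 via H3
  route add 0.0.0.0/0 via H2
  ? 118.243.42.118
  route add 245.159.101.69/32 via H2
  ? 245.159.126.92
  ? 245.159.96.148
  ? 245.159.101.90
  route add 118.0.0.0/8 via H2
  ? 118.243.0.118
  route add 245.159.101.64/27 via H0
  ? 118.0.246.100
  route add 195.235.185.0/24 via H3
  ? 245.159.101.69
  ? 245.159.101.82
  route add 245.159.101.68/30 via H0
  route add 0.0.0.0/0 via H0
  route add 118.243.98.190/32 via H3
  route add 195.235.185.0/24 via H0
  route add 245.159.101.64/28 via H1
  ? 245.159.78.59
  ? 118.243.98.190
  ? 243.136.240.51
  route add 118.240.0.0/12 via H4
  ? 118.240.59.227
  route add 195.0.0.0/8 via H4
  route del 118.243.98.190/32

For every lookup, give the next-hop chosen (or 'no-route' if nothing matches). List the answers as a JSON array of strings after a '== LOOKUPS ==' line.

Trace:
  add 192.0.0.0/4 -> H3 at depth 4
  - 192.0.0.0/4 clear@4
  add 245.159.96.0/19 -> H4 at depth 19
  lookup 245.159.96.122: bits 1111010110011111011 walk d0:-→d1:-→d2:-→d3:-→d4:-→d5:-→d6:-→d7:-→d8:-→d9:-→d10:-→d11:-→d12:-→d13:-→d14:-→d15:-→d16:-→d17:-→d18:-→d19:H4 -> H4
  lookup 245.159.96.15: bits 1111010110011111011 walk d0:-→d1:-→d2:-→d3:-→d4:-→d5:-→d6:-→d7:-→d8:-→d9:-→d10:-→d11:-→d12:-→d13:-→d14:-→d15:-→d16:-→d17:-→d18:-→d19:H4 -> H4
  lookup 245.159.110.236: bits 1111010110011111011 walk d0:-→d1:-→d2:-→d3:-→d4:-→d5:-→d6:-→d7:-→d8:-→d9:-→d10:-→d11:-→d12:-→d13:-→d14:-→d15:-→d16:-→d17:-→d18:-→d19:H4 -> H4
  add 195.235.185.0/24 -> H3 at depth 24
  add 245.159.64.0/18 -> H1 at depth 18
  add 118.243.0.0/17 -> H2 at depth 17
  add 195.235.176.0/20 -> H4 at depth 20
  add 245.159.101.64/26 -> H3 at depth 26
  add 0.0.0.0/0 -> H2 at depth 0
  lookup 118.243.42.118: bits 01110110111100110 walk d0:H2→d1:-→d2:-→d3:-→d4:-→d5:-→d6:-→d7:-→d8:-→d9:-→d10:-→d11:-→d12:-→d13:-→d14:-→d15:-→d16:-→d17:H2 -> H2
  add 245.159.101.69/32 -> H2 at depth 32
  lookup 245.159.126.92: bits 1111010110011111011 walk d0:H2→d1:-→d2:-→d3:-→d4:-→d5:-→d6:-→d7:-→d8:-→d9:-→d10:-→d11:-→d12:-→d13:-→d14:-→d15:-→d16:-→d17:-→d18:H1→d19:H4 -> H4
  lookup 245.159.96.148: bits 111101011001111101100 walk d0:H2→d1:-→d2:-→d3:-→d4:-→d5:-→d6:-→d7:-→d8:-→d9:-→d10:-→d11:-→d12:-→d13:-→d14:-→d15:-→d16:-→d17:-→d18:H1→d19:H4→d20:-→d21:- -> H4
  lookup 245.159.101.90: bits 111101011001111101100101010 walk d0:H2→d1:-→d2:-→d3:-→d4:-→d5:-→d6:-→d7:-→d8:-→d9:-→d10:-→d11:-→d12:-→d13:-→d14:-→d15:-→d16:-→d17:-→d18:H1→d19:H4→d20:-→d21:-→d22:-→d23:-→d24:-→d25:-→d26:H3→d27:- -> H3
  add 118.0.0.0/8 -> H2 at depth 8
  lookup 118.243.0.118: bits 01110110111100110 walk d0:H2→d1:-→d2:-→d3:-→d4:-→d5:-→d6:-→d7:-→d8:H2→d9:-→d10:-→d11:-→d12:-→d13:-→d14:-→d15:-→d16:-→d17:H2 -> H2
  add 245.159.101.64/27 -> H0 at depth 27
  lookup 118.0.246.100: bits 01110110 walk d0:H2→d1:-→d2:-→d3:-→d4:-→d5:-→d6:-→d7:-→d8:H2 -> H2
  add 195.235.185.0/24 -> H3 at depth 24
  lookup 245.159.101.69: bits 11110101100111110110010101000101 walk d0:H2→d1:-→d2:-→d3:-→d4:-→d5:-→d6:-→d7:-→d8:-→d9:-→d10:-→d11:-→d12:-→d13:-→d14:-→d15:-→d16:-→d17:-→d18:H1→d19:H4→d20:-→d21:-→d22:-→d23:-→d24:-→d25:-→d26:H3→d27:H0→d28:-→d29:-→d30:-→d31:-→d32:H2 -> H2
  lookup 245.159.101.82: bits 111101011001111101100101010 walk d0:H2→d1:-→d2:-→d3:-→d4:-→d5:-→d6:-→d7:-→d8:-→d9:-→d10:-→d11:-→d12:-→d13:-→d14:-→d15:-→d16:-→d17:-→d18:H1→d19:H4→d20:-→d21:-→d22:-→d23:-→d24:-→d25:-→d26:H3→d27:H0 -> H0
  add 245.159.101.68/30 -> H0 at depth 30
  add 0.0.0.0/0 -> H0 at depth 0
  add 118.243.98.190/32 -> H3 at depth 32
  add 195.235.185.0/24 -> H0 at depth 24
  add 245.159.101.64/28 -> H1 at depth 28
  lookup 245.159.78.59: bits 111101011001111101 walk d0:H0→d1:-→d2:-→d3:-→d4:-→d5:-→d6:-→d7:-→d8:-→d9:-→d10:-→d11:-→d12:-→d13:-→d14:-→d15:-→d16:-→d17:-→d18:H1 -> H1
  lookup 118.243.98.190: bits 01110110111100110110001010111110 walk d0:H0→d1:-→d2:-→d3:-→d4:-→d5:-→d6:-→d7:-→d8:H2→d9:-→d10:-→d11:-→d12:-→d13:-→d14:-→d15:-→d16:-→d17:H2→d18:-→d19:-→d20:-→d21:-→d22:-→d23:-→d24:-→d25:-→d26:-→d27:-→d28:-→d29:-→d30:-→d31:-→d32:H3 -> H3
  lookup 243.136.240.51: bits 11110 walk d0:H0→d1:-→d2:-→d3:-→d4:-→d5:- -> H0
  add 118.240.0.0/12 -> H4 at depth 12
  lookup 118.240.59.227: bits 01110110111100 walk d0:H0→d1:-→d2:-→d3:-→d4:-→d5:-→d6:-→d7:-→d8:H2→d9:-→d10:-→d11:-→d12:H4→d13:-→d14:- -> H4
  add 195.0.0.0/8 -> H4 at depth 8
  - 118.243.98.190/32 clear@32

== LOOKUPS ==
["H4","H4","H4","H2","H4","H4","H3","H2","H2","H2","H0","H1","H3","H0","H4"]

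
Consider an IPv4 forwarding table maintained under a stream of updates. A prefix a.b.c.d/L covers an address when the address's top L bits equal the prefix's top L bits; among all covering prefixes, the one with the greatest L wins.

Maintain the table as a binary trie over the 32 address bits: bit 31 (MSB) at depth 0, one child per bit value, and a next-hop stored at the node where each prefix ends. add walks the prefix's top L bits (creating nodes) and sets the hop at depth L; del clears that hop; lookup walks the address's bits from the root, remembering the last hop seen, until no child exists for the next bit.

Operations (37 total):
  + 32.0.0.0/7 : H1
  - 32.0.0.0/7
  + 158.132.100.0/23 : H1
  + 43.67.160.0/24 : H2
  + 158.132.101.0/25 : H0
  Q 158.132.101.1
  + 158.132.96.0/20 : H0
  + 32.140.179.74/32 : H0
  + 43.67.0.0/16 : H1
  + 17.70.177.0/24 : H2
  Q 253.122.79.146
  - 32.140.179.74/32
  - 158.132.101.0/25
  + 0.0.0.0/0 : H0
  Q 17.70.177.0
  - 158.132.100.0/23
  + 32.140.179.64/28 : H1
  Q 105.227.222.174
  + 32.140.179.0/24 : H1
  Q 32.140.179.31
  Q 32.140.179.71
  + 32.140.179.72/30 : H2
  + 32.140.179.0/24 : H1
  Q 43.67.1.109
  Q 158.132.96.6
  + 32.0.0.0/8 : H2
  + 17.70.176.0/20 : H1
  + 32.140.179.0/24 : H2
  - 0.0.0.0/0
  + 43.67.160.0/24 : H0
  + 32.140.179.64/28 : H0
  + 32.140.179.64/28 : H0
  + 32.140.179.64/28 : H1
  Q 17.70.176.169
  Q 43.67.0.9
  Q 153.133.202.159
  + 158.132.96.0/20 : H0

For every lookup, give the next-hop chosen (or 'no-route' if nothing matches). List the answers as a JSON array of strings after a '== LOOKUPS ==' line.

Process each operation:
  add 32.0.0.0/7 -> H1 at depth 7
  del 32.0.0.0/7 (clear depth 7)
  add 158.132.100.0/23 -> H1 at depth 23
  add 43.67.160.0/24 -> H2 at depth 24
  add 158.132.101.0/25 -> H0 at depth 25
  lookup 158.132.101.1: bits 1001111010000100011001010 walk d0:-→d1:-→d2:-→d3:-→d4:-→d5:-→d6:-→d7:-→d8:-→d9:-→d10:-→d11:-→d12:-→d13:-→d14:-→d15:-→d16:-→d17:-→d18:-→d19:-→d20:-→d21:-→d22:-→d23:H1→d24:-→d25:H0 -> H0
  add 158.132.96.0/20 -> H0 at depth 20
  add 32.140.179.74/32 -> H0 at depth 32
  add 43.67.0.0/16 -> H1 at depth 16
  add 17.70.177.0/24 -> H2 at depth 24
  lookup 253.122.79.146: bits 1 walk d0:-→d1:- -> no-route
  del 32.140.179.74/32 (clear depth 32)
  del 158.132.101.0/25 (clear depth 25)
  add 0.0.0.0/0 -> H0 at depth 0
  lookup 17.70.177.0: bits 000100010100011010110001 walk d0:H0→d1:-→d2:-→d3:-→d4:-→d5:-→d6:-→d7:-→d8:-→d9:-→d10:-→d11:-→d12:-→d13:-→d14:-→d15:-→d16:-→d17:-→d18:-→d19:-→d20:-→d21:-→d22:-→d23:-→d24:H2 -> H2
  del 158.132.100.0/23 (clear depth 23)
  add 32.140.179.64/28 -> H1 at depth 28
  lookup 105.227.222.174: bits 0 walk d0:H0→d1:- -> H0
  add 32.140.179.0/24 -> H1 at depth 24
  lookup 32.140.179.31: bits 0010000010001100101100110 walk d0:H0→d1:-→d2:-→d3:-→d4:-→d5:-→d6:-→d7:-→d8:-→d9:-→d10:-→d11:-→d12:-→d13:-→d14:-→d15:-→d16:-→d17:-→d18:-→d19:-→d20:-→d21:-→d22:-→d23:-→d24:H1→d25:- -> H1
  lookup 32.140.179.71: bits 0010000010001100101100110100 walk d0:H0→d1:-→d2:-→d3:-→d4:-→d5:-→d6:-→d7:-→d8:-→d9:-→d10:-→d11:-→d12:-→d13:-→d14:-→d15:-→d16:-→d17:-→d18:-→d19:-→d20:-→d21:-→d22:-→d23:-→d24:H1→d25:-→d26:-→d27:-→d28:H1 -> H1
  add 32.140.179.72/30 -> H2 at depth 30
  add 32.140.179.0/24 -> H1 at depth 24
  lookup 43.67.1.109: bits 0010101101000011 walk d0:H0→d1:-→d2:-→d3:-→d4:-→d5:-→d6:-→d7:-→d8:-→d9:-→d10:-→d11:-→d12:-→d13:-→d14:-→d15:-→d16:H1 -> H1
  lookup 158.132.96.6: bits 100111101000010001100 walk d0:H0→d1:-→d2:-→d3:-→d4:-→d5:-→d6:-→d7:-→d8:-→d9:-→d10:-→d11:-→d12:-→d13:-→d14:-→d15:-→d16:-→d17:-→d18:-→d19:-→d20:H0→d21:- -> H0
  add 32.0.0.0/8 -> H2 at depth 8
  add 17.70.176.0/20 -> H1 at depth 20
  add 32.140.179.0/24 -> H2 at depth 24
  del 0.0.0.0/0 (clear depth 0)
  add 43.67.160.0/24 -> H0 at depth 24
  add 32.140.179.64/28 -> H0 at depth 28
  add 32.140.179.64/28 -> H0 at depth 28
  add 32.140.179.64/28 -> H1 at depth 28
  lookup 17.70.176.169: bits 00010001010001101011000 walk d0:-→d1:-→d2:-→d3:-→d4:-→d5:-→d6:-→d7:-→d8:-→d9:-→d10:-→d11:-→d12:-→d13:-→d14:-→d15:-→d16:-→d17:-→d18:-→d19:-→d20:H1→d21:-→d22:-→d23:- -> H1
  lookup 43.67.0.9: bits 0010101101000011 walk d0:-→d1:-→d2:-→d3:-→d4:-→d5:-→d6:-→d7:-→d8:-→d9:-→d10:-→d11:-→d12:-→d13:-→d14:-→d15:-→d16:H1 -> H1
  lookup 153.133.202.159: bits 10011 walk d0:-→d1:-→d2:-→d3:-→d4:-→d5:- -> no-route
  add 158.132.96.0/20 -> H0 at depth 20

== LOOKUPS ==
["H0","no-route","H2","H0","H1","H1","H1","H0","H1","H1","no-route"]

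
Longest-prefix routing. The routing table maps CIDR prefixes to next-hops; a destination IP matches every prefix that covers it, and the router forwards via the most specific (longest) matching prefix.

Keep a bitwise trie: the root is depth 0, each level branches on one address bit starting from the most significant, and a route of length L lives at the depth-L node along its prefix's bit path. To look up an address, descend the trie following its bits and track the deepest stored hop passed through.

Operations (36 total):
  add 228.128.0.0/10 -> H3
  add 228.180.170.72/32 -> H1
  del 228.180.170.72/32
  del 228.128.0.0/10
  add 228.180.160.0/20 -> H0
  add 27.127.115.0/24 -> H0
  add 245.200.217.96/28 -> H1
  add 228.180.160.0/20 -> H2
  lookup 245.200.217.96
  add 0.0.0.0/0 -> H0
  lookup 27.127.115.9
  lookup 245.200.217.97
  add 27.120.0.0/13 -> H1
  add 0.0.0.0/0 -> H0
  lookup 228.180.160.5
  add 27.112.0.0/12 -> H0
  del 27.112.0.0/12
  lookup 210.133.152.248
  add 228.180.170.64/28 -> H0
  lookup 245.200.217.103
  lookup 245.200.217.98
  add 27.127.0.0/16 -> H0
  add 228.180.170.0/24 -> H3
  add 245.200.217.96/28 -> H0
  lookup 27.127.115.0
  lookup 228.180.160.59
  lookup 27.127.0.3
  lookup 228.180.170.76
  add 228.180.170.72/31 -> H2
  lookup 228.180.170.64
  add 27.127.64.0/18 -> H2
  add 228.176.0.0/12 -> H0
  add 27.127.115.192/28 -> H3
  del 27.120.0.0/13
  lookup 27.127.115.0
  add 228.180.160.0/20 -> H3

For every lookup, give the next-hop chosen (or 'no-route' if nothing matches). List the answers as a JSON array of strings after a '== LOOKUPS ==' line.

Process each operation:
  + 228.128.0.0/10 (H3) depth=10
  + 228.180.170.72/32 (H1) depth=32
  del 228.180.170.72/32 (clear depth 32)
  del 228.128.0.0/10 (clear depth 10)
  + 228.180.160.0/20 (H0) depth=20
  + 27.127.115.0/24 (H0) depth=24
  + 245.200.217.96/28 (H1) depth=28
  + 228.180.160.0/20 (H2) depth=20
  Q 245.200.217.96: descend 1111010111001000110110010110 ; hops seen [H1] ; pick H1
  + 0.0.0.0/0 (H0) depth=0
  Q 27.127.115.9: descend 000110110111111101110011 ; hops seen [H0,H0] ; pick H0
  Q 245.200.217.97: descend 1111010111001000110110010110 ; hops seen [H0,H1] ; pick H1
  + 27.120.0.0/13 (H1) depth=13
  + 0.0.0.0/0 (H0) depth=0
  Q 228.180.160.5: descend 11100100101101001010 ; hops seen [H0,H2] ; pick H2
  + 27.112.0.0/12 (H0) depth=12
  del 27.112.0.0/12 (clear depth 12)
  Q 210.133.152.248: descend 11 ; hops seen [H0] ; pick H0
  + 228.180.170.64/28 (H0) depth=28
  Q 245.200.217.103: descend 1111010111001000110110010110 ; hops seen [H0,H1] ; pick H1
  Q 245.200.217.98: descend 1111010111001000110110010110 ; hops seen [H0,H1] ; pick H1
  + 27.127.0.0/16 (H0) depth=16
  + 228.180.170.0/24 (H3) depth=24
  + 245.200.217.96/28 (H0) depth=28
  Q 27.127.115.0: descend 000110110111111101110011 ; hops seen [H0,H1,H0,H0] ; pick H0
  Q 228.180.160.59: descend 11100100101101001010 ; hops seen [H0,H2] ; pick H2
  Q 27.127.0.3: descend 00011011011111110 ; hops seen [H0,H1,H0] ; pick H0
  Q 228.180.170.76: descend 11100100101101001010101001001 ; hops seen [H0,H2,H3,H0] ; pick H0
  + 228.180.170.72/31 (H2) depth=31
  Q 228.180.170.64: descend 1110010010110100101010100100 ; hops seen [H0,H2,H3,H0] ; pick H0
  + 27.127.64.0/18 (H2) depth=18
  + 228.176.0.0/12 (H0) depth=12
  + 27.127.115.192/28 (H3) depth=28
  del 27.120.0.0/13 (clear depth 13)
  Q 27.127.115.0: descend 000110110111111101110011 ; hops seen [H0,H0,H2,H0] ; pick H0
  + 228.180.160.0/20 (H3) depth=20

== LOOKUPS ==
["H1","H0","H1","H2","H0","H1","H1","H0","H2","H0","H0","H0","H0"]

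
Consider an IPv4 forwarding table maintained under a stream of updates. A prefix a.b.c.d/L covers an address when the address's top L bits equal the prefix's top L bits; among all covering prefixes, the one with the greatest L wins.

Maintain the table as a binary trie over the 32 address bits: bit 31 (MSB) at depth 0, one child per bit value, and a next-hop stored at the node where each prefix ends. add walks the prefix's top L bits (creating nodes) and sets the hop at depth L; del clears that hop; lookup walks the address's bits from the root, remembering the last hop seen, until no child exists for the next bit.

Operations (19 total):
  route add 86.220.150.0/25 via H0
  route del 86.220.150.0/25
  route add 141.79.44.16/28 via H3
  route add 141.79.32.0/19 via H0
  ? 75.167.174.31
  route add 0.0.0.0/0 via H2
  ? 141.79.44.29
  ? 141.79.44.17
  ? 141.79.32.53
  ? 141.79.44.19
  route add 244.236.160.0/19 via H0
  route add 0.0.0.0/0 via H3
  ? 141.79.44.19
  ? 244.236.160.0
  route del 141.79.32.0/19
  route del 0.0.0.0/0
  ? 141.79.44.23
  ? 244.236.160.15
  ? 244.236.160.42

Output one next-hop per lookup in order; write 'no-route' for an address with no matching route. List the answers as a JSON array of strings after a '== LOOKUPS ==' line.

Process each operation:
  + 86.220.150.0/25 (H0) depth=25
  - 86.220.150.0/25 clear@25
  + 141.79.44.16/28 (H3) depth=28
  + 141.79.32.0/19 (H0) depth=19
  lookup 75.167.174.31: bits 010 walk d0:-→d1:-→d2:-→d3:- -> no-route
  + 0.0.0.0/0 (H2) depth=0
  lookup 141.79.44.29: bits 1000110101001111001011000001 walk d0:H2→d1:-→d2:-→d3:-→d4:-→d5:-→d6:-→d7:-→d8:-→d9:-→d10:-→d11:-→d12:-→d13:-→d14:-→d15:-→d16:-→d17:-→d18:-→d19:H0→d20:-→d21:-→d22:-→d23:-→d24:-→d25:-→d26:-→d27:-→d28:H3 -> H3
  lookup 141.79.44.17: bits 1000110101001111001011000001 walk d0:H2→d1:-→d2:-→d3:-→d4:-→d5:-→d6:-→d7:-→d8:-→d9:-→d10:-→d11:-→d12:-→d13:-→d14:-→d15:-→d16:-→d17:-→d18:-→d19:H0→d20:-→d21:-→d22:-→d23:-→d24:-→d25:-→d26:-→d27:-→d28:H3 -> H3
  lookup 141.79.32.53: bits 10001101010011110010 walk d0:H2→d1:-→d2:-→d3:-→d4:-→d5:-→d6:-→d7:-→d8:-→d9:-→d10:-→d11:-→d12:-→d13:-→d14:-→d15:-→d16:-→d17:-→d18:-→d19:H0→d20:- -> H0
  lookup 141.79.44.19: bits 1000110101001111001011000001 walk d0:H2→d1:-→d2:-→d3:-→d4:-→d5:-→d6:-→d7:-→d8:-→d9:-→d10:-→d11:-→d12:-→d13:-→d14:-→d15:-→d16:-→d17:-→d18:-→d19:H0→d20:-→d21:-→d22:-→d23:-→d24:-→d25:-→d26:-→d27:-→d28:H3 -> H3
  + 244.236.160.0/19 (H0) depth=19
  + 0.0.0.0/0 (H3) depth=0
  lookup 141.79.44.19: bits 1000110101001111001011000001 walk d0:H3→d1:-→d2:-→d3:-→d4:-→d5:-→d6:-→d7:-→d8:-→d9:-→d10:-→d11:-→d12:-→d13:-→d14:-→d15:-→d16:-→d17:-→d18:-→d19:H0→d20:-→d21:-→d22:-→d23:-→d24:-→d25:-→d26:-→d27:-→d28:H3 -> H3
  lookup 244.236.160.0: bits 1111010011101100101 walk d0:H3→d1:-→d2:-→d3:-→d4:-→d5:-→d6:-→d7:-→d8:-→d9:-→d10:-→d11:-→d12:-→d13:-→d14:-→d15:-→d16:-→d17:-→d18:-→d19:H0 -> H0
  - 141.79.32.0/19 clear@19
  - 0.0.0.0/0 clear@0
  lookup 141.79.44.23: bits 1000110101001111001011000001 walk d0:-→d1:-→d2:-→d3:-→d4:-→d5:-→d6:-→d7:-→d8:-→d9:-→d10:-→d11:-→d12:-→d13:-→d14:-→d15:-→d16:-→d17:-→d18:-→d19:-→d20:-→d21:-→d22:-→d23:-→d24:-→d25:-→d26:-→d27:-→d28:H3 -> H3
  lookup 244.236.160.15: bits 1111010011101100101 walk d0:-→d1:-→d2:-→d3:-→d4:-→d5:-→d6:-→d7:-→d8:-→d9:-→d10:-→d11:-→d12:-→d13:-→d14:-→d15:-→d16:-→d17:-→d18:-→d19:H0 -> H0
  lookup 244.236.160.42: bits 1111010011101100101 walk d0:-→d1:-→d2:-→d3:-→d4:-→d5:-→d6:-→d7:-→d8:-→d9:-→d10:-→d11:-→d12:-→d13:-→d14:-→d15:-→d16:-→d17:-→d18:-→d19:H0 -> H0

== LOOKUPS ==
["no-route","H3","H3","H0","H3","H3","H0","H3","H0","H0"]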